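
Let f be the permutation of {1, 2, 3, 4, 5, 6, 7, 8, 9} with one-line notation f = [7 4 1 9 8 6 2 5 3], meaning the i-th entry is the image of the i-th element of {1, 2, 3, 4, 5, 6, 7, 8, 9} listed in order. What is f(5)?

8

5 is element number 5 of the domain, and entry number 5 of the one-line form is 8, so f(5) = 8.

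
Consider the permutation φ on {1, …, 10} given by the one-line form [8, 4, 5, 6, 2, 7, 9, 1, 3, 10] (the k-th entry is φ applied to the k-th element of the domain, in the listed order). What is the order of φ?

Decomposing into disjoint cycles gives cycle lengths 7, 2, 1.
The order of φ is the least common multiple of its cycle lengths: lcm(7, 2) = 14.

14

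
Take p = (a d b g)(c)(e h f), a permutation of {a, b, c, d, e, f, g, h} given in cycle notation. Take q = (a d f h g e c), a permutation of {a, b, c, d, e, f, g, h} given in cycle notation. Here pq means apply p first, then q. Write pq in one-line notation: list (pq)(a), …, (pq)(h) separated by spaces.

(pq)(x) = q(p(x)). Computing each image: q(p(a)) = q(d) = f, q(p(b)) = q(g) = e, q(p(c)) = q(c) = a, q(p(d)) = q(b) = b, q(p(e)) = q(h) = g, q(p(f)) = q(e) = c, q(p(g)) = q(a) = d, q(p(h)) = q(f) = h.
Hence pq = [f e a b g c d h].

f e a b g c d h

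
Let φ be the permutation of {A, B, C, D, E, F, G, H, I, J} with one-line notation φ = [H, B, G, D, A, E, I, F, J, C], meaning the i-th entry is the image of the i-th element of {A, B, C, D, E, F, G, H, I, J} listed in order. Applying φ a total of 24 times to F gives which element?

F

Tracing F → E → … returns to F after 4 steps, so F lies in a 4-cycle (A, H, F, E).
On a 4-cycle, φ^4 is the identity, so φ^24 = φ^0 there (24 ≡ 0 mod 4).
So φ^24(F) = F.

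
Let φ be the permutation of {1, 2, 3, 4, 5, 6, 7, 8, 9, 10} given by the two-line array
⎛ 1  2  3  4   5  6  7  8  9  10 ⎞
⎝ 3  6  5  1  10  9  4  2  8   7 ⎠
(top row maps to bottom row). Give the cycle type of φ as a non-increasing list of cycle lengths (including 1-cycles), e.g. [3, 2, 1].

The disjoint cycles are (1 3 5 10 7 4)(2 6 9 8), with lengths 6, 4 in non-increasing order.

[6, 4]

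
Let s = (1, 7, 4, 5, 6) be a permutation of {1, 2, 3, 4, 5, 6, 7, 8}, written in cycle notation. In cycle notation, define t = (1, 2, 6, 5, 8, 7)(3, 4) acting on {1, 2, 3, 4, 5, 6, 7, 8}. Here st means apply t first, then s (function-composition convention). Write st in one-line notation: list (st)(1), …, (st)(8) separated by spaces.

(st)(x) = s(t(x)). Computing each image: s(t(1)) = s(2) = 2, s(t(2)) = s(6) = 1, s(t(3)) = s(4) = 5, s(t(4)) = s(3) = 3, s(t(5)) = s(8) = 8, s(t(6)) = s(5) = 6, s(t(7)) = s(1) = 7, s(t(8)) = s(7) = 4.
Hence st = [2 1 5 3 8 6 7 4].

2 1 5 3 8 6 7 4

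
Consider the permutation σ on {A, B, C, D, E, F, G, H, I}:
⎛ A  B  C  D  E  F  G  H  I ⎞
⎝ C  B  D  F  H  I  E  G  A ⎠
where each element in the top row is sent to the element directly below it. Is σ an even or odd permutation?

even

In disjoint-cycle form the cycle lengths are 5, 3, 1.
A cycle is odd iff its length is even; σ has 0 even-length cycles, so sgn(σ) = (−1)^0 and σ is even.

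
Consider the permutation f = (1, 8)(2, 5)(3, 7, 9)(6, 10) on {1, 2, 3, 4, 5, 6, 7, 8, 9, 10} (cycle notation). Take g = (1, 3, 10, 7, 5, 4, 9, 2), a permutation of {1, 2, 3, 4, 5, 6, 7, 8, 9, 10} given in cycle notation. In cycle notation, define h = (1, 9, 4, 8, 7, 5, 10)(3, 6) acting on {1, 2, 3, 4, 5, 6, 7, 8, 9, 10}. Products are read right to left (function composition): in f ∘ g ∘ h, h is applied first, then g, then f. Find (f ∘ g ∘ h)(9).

3

Chase 9: h(9) = 4; g(4) = 9; f(9) = 3. Hence (f ∘ g ∘ h)(9) = 3.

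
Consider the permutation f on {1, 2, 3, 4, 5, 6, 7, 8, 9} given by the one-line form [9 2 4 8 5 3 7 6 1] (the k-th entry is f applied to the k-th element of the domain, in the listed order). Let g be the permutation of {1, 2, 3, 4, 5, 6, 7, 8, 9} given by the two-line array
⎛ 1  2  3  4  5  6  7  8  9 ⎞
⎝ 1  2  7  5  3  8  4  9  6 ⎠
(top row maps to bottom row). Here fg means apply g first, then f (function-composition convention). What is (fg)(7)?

8

First apply g: g(7) = 4, then f(4) = 8. Thus (fg)(7) = 8.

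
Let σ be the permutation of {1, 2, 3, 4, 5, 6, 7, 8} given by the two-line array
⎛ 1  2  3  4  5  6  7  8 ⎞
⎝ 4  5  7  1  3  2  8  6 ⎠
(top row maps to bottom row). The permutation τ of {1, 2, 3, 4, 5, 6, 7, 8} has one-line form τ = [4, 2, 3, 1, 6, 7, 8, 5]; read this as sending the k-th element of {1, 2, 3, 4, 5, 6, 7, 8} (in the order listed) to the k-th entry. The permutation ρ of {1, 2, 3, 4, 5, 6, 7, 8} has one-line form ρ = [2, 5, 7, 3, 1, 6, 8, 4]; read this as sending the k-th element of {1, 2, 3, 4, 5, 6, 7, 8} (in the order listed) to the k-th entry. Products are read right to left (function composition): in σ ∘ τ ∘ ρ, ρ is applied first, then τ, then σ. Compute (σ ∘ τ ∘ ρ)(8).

Chase 8: ρ(8) = 4; τ(4) = 1; σ(1) = 4. Hence (σ ∘ τ ∘ ρ)(8) = 4.

4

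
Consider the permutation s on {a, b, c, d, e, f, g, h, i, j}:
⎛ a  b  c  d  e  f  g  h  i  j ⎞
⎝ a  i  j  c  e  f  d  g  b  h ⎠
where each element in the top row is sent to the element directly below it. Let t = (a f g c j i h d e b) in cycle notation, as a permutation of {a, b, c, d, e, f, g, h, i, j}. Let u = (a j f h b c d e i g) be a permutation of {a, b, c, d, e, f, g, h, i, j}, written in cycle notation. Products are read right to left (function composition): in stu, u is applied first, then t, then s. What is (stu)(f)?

c

Chase f: u(f) = h; t(h) = d; s(d) = c. Hence (stu)(f) = c.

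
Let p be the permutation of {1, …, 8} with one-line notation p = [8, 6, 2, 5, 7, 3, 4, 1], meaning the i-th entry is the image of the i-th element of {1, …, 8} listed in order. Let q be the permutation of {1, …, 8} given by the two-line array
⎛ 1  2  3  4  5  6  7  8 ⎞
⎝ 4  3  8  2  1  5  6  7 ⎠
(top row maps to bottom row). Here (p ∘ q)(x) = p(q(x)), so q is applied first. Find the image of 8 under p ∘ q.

First apply q: q(8) = 7, then p(7) = 4. Thus (p ∘ q)(8) = 4.

4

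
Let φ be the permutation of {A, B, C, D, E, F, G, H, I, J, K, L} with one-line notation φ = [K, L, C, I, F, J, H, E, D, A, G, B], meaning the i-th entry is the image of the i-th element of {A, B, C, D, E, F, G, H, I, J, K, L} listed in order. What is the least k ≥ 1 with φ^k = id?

The disjoint-cycle form of φ has cycle lengths 7, 2, 2, 1.
The order is lcm(7, 2, 2) = 14.

14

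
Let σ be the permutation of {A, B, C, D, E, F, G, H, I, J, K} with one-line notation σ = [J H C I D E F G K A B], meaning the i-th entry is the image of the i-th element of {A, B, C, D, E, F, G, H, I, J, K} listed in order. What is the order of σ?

The disjoint-cycle form of σ has cycle lengths 8, 2, 1.
Since disjoint cycles commute, ord(σ) = lcm(8, 2) = 8.

8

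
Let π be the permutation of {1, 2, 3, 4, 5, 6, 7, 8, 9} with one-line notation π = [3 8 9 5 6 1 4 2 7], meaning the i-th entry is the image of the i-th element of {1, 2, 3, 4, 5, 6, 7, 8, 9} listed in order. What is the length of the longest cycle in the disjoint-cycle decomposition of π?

Decomposing into disjoint cycles gives (1, 3, 9, 7, 4, 5, 6)(2, 8); the longest has length 7.

7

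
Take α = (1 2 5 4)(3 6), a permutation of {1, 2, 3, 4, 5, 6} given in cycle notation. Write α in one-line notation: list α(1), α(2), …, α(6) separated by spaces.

Image by image: 1→2, 2→5, 3→6, 4→1, 5→4, 6→3.
So the one-line form is 2 5 6 1 4 3.

2 5 6 1 4 3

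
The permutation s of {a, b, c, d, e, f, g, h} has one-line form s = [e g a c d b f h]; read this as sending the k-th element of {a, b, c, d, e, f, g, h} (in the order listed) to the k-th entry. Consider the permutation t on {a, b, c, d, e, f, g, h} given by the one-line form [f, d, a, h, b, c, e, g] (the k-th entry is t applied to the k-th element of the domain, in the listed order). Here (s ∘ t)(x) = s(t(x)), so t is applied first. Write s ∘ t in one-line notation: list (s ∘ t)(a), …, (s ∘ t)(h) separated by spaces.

(s ∘ t)(x) = s(t(x)). Computing each image: s(t(a)) = s(f) = b, s(t(b)) = s(d) = c, s(t(c)) = s(a) = e, s(t(d)) = s(h) = h, s(t(e)) = s(b) = g, s(t(f)) = s(c) = a, s(t(g)) = s(e) = d, s(t(h)) = s(g) = f.
Hence s ∘ t = [b c e h g a d f].

b c e h g a d f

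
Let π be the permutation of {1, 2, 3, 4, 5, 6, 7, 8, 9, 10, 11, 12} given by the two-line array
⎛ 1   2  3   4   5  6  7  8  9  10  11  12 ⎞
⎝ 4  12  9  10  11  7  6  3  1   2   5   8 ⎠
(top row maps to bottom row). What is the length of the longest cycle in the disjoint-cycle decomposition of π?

8

Decomposing into disjoint cycles gives (1, 4, 10, 2, 12, 8, 3, 9)(5, 11)(6, 7); the longest has length 8.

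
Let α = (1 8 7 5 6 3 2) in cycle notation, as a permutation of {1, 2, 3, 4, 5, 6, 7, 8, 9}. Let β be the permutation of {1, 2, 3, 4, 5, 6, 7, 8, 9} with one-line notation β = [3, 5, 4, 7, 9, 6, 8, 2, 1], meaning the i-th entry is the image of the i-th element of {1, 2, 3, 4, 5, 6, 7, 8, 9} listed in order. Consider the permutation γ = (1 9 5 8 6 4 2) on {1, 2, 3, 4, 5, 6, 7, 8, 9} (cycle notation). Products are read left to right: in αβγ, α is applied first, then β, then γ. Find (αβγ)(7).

5

(αβγ)(7) = γ(β(α(7))). α(7) = 5, then β(5) = 9, then γ(9) = 5, so the result is 5.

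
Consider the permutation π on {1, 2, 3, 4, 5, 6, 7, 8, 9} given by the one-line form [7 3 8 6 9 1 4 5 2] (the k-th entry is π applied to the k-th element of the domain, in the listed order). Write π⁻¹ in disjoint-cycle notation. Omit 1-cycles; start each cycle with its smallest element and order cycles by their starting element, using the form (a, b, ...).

(1, 6, 4, 7)(2, 9, 5, 8, 3)

The cycle decomposition of π is (1, 7, 4, 6)(2, 3, 8, 5, 9).
Reversing each cycle (and rotating so the smallest element leads) gives π⁻¹ = (1, 6, 4, 7)(2, 9, 5, 8, 3).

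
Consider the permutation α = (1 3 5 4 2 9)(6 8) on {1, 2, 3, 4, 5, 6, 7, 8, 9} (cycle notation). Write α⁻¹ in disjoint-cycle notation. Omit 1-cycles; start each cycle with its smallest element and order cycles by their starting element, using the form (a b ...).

(1 9 2 4 5 3)(6 8)

If α sends a → b within a cycle, α⁻¹ sends b → a; equivalently, reverse each cycle.
Reversing each cycle of α and rotating so the smallest element leads gives (1 9 2 4 5 3)(6 8).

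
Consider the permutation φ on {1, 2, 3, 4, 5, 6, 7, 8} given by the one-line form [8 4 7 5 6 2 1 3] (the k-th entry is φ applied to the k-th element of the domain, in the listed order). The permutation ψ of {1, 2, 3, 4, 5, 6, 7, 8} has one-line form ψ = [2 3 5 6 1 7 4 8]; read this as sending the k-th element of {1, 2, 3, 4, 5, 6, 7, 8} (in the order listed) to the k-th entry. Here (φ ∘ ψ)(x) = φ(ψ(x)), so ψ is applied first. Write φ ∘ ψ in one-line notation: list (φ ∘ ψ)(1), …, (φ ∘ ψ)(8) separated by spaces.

(φ ∘ ψ)(x) = φ(ψ(x)). Computing each image: φ(ψ(1)) = φ(2) = 4, φ(ψ(2)) = φ(3) = 7, φ(ψ(3)) = φ(5) = 6, φ(ψ(4)) = φ(6) = 2, φ(ψ(5)) = φ(1) = 8, φ(ψ(6)) = φ(7) = 1, φ(ψ(7)) = φ(4) = 5, φ(ψ(8)) = φ(8) = 3.
Hence φ ∘ ψ = [4 7 6 2 8 1 5 3].

4 7 6 2 8 1 5 3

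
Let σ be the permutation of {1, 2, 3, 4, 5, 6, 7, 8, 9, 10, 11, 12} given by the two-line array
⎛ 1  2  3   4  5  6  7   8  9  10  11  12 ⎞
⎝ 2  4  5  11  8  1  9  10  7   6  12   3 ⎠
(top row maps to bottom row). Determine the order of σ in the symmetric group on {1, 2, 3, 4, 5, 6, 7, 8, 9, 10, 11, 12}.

The disjoint-cycle form of σ has cycle lengths 10, 2.
The order is lcm(10, 2) = 10.

10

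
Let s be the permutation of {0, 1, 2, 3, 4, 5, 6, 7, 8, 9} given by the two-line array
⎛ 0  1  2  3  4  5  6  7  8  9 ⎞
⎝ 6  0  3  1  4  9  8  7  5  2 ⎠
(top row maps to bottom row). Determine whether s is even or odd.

In disjoint-cycle form the cycle lengths are 8, 1, 1.
A cycle of length ℓ contributes ℓ−1 transpositions, so s is a product of 7 transpositions — odd.

odd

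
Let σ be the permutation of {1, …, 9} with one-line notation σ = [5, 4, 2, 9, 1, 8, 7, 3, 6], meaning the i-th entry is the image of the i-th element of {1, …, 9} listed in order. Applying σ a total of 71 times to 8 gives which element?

Tracing 8 → 3 → … returns to 8 after 6 steps, so 8 lies in a 6-cycle (2 4 9 6 8 3).
On a 6-cycle, σ^6 is the identity, so σ^71 = σ^5 there (71 ≡ 5 mod 6).
Advancing 5 steps from 8: 8 → 3 → 2 → 4 → 9 → 6.

6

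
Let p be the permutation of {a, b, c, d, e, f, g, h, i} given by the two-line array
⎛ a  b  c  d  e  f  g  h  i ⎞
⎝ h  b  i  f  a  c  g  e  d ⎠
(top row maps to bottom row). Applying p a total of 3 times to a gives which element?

a

Tracing a → h → … returns to a after 3 steps, so a lies in a 3-cycle (a, h, e).
On a 3-cycle, p^3 is the identity, so p^3 = p^0 there (3 ≡ 0 mod 3).
So p^3(a) = a.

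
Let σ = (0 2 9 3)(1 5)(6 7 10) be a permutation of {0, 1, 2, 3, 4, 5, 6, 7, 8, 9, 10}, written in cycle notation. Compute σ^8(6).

10

6 lies in the 3-cycle (6 7 10).
On a 3-cycle, σ^3 is the identity, so σ^8 = σ^2 there (8 ≡ 2 mod 3).
Advancing 2 steps from 6: 6 → 7 → 10.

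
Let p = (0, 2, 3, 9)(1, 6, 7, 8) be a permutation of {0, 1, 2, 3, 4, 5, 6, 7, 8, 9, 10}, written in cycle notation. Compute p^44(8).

8 lies in the 4-cycle (1, 6, 7, 8).
Powers repeat with period 4 on this cycle, and 44 mod 4 = 0, so p^44(8) = p^0(8).
So p^44(8) = 8.

8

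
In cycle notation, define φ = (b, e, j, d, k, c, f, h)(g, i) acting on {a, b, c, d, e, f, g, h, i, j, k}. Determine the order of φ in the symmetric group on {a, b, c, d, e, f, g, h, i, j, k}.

The cycle type of φ is (8, 2, 1).
The order of φ is the least common multiple of its cycle lengths: lcm(8, 2) = 8.

8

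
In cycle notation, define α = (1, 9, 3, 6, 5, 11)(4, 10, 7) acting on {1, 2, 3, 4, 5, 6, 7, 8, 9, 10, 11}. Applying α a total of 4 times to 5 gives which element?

3

5 lies in the 6-cycle (1, 9, 3, 6, 5, 11).
Stepping 4 places around the cycle: 5 → 11 → 1 → 9 → 3.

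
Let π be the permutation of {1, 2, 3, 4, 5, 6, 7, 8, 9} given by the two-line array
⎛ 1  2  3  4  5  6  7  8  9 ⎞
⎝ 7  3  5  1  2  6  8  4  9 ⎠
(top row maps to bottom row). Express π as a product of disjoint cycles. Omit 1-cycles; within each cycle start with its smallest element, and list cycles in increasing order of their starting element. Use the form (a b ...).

(1 7 8 4)(2 3 5)

Iterating π from 1 gives 1 → 7 → 8 → 4 → 1; that is the 4-cycle (1 7 8 4).
Continuing from each remaining unvisited element yields (1 7 8 4)(2 3 5).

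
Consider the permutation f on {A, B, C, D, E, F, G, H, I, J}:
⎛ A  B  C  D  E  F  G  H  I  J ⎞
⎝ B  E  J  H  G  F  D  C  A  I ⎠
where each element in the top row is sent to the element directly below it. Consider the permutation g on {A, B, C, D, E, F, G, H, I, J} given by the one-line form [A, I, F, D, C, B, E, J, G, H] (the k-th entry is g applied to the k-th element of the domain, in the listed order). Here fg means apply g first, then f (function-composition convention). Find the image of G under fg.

First apply g: g(G) = E, then f(E) = G. Thus (fg)(G) = G.

G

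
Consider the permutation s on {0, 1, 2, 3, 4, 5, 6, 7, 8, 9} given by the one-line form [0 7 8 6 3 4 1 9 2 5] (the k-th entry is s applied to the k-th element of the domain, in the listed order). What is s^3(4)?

Tracing 4 → 3 → … returns to 4 after 7 steps, so 4 lies in a 7-cycle (1 7 9 5 4 3 6).
Advancing 3 steps from 4: 4 → 3 → 6 → 1.

1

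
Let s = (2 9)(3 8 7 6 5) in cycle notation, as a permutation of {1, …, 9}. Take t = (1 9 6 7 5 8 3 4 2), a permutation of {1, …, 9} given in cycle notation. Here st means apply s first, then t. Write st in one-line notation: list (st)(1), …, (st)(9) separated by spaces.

(st)(x) = t(s(x)). Computing each image: t(s(1)) = t(1) = 9, t(s(2)) = t(9) = 6, t(s(3)) = t(8) = 3, t(s(4)) = t(4) = 2, t(s(5)) = t(3) = 4, t(s(6)) = t(5) = 8, t(s(7)) = t(6) = 7, t(s(8)) = t(7) = 5, t(s(9)) = t(2) = 1.
Hence st = [9 6 3 2 4 8 7 5 1].

9 6 3 2 4 8 7 5 1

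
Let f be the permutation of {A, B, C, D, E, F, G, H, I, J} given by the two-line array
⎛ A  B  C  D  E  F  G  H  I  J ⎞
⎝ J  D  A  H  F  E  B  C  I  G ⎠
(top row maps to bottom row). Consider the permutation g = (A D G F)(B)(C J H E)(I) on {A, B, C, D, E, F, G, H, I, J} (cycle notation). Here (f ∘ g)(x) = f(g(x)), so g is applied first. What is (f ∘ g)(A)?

g(A) = D, then f(D) = H; composing gives (f ∘ g)(A) = H.

H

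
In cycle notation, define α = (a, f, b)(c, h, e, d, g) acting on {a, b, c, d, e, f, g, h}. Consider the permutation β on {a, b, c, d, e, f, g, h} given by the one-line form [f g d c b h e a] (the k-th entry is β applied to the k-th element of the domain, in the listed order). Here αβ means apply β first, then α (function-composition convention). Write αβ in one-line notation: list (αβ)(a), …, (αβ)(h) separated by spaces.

Chase each element through β then α: a → f → b; b → g → c; c → d → g; d → c → h; e → b → a; f → h → e; g → e → d; h → a → f.
So αβ in one-line form is b c g h a e d f.

b c g h a e d f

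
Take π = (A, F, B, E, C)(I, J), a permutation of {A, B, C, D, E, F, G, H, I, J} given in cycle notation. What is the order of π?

10

The disjoint cycles have lengths 5, 2, 1, 1, 1.
The order of π is the least common multiple of its cycle lengths: lcm(5, 2) = 10.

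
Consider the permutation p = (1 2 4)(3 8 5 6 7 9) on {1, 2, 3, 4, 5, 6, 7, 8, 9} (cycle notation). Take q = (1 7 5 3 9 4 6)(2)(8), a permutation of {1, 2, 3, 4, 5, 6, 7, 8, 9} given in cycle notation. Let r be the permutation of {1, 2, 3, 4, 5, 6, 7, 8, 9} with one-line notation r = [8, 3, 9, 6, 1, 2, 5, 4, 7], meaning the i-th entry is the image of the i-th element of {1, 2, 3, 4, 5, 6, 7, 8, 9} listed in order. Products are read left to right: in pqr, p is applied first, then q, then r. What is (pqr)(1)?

3

Chase 1: p(1) = 2; q(2) = 2; r(2) = 3. Hence (pqr)(1) = 3.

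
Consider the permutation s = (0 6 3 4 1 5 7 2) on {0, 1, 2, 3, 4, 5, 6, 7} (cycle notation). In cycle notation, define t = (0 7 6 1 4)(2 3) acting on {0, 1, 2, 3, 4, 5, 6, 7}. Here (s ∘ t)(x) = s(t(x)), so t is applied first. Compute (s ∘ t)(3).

t(3) = 2, then s(2) = 0; composing gives (s ∘ t)(3) = 0.

0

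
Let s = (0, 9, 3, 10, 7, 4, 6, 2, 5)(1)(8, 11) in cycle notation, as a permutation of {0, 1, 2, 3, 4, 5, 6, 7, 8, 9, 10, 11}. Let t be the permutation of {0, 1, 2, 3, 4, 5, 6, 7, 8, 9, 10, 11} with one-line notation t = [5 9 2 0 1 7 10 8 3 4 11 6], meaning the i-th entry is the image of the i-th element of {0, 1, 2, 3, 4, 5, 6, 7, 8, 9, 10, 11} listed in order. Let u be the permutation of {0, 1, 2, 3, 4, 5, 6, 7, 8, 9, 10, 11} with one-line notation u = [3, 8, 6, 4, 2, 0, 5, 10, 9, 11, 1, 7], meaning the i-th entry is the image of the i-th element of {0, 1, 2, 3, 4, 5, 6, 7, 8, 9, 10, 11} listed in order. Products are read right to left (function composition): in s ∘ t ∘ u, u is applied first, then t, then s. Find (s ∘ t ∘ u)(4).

5

Chase 4: u(4) = 2; t(2) = 2; s(2) = 5. Hence (s ∘ t ∘ u)(4) = 5.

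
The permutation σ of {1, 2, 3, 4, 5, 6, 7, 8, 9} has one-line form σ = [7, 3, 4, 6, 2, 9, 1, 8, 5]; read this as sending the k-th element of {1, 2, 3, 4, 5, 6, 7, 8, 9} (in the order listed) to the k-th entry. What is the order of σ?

Decomposing into disjoint cycles gives cycle lengths 6, 2, 1.
The order of σ is the least common multiple of its cycle lengths: lcm(6, 2) = 6.

6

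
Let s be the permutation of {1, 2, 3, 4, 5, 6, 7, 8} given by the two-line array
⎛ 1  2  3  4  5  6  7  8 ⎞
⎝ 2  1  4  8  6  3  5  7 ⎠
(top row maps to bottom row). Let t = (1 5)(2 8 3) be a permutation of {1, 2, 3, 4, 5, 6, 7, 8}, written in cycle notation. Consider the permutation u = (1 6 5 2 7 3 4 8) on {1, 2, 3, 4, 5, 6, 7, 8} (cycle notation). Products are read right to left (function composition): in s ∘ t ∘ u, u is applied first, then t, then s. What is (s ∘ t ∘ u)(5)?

7

Apply the permutations in order: u(5) = 2, then t(2) = 8, then s(8) = 7. So (s ∘ t ∘ u)(5) = 7.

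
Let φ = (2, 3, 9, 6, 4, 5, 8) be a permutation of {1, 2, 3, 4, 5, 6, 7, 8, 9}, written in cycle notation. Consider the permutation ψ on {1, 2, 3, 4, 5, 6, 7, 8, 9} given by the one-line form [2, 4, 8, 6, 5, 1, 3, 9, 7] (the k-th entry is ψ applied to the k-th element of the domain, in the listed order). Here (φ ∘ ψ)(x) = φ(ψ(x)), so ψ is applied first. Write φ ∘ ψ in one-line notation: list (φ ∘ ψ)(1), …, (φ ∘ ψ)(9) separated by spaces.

3 5 2 4 8 1 9 6 7

Chase each element through ψ then φ: 1 → 2 → 3; 2 → 4 → 5; 3 → 8 → 2; 4 → 6 → 4; 5 → 5 → 8; 6 → 1 → 1; 7 → 3 → 9; 8 → 9 → 6; 9 → 7 → 7.
So φ ∘ ψ in one-line form is 3 5 2 4 8 1 9 6 7.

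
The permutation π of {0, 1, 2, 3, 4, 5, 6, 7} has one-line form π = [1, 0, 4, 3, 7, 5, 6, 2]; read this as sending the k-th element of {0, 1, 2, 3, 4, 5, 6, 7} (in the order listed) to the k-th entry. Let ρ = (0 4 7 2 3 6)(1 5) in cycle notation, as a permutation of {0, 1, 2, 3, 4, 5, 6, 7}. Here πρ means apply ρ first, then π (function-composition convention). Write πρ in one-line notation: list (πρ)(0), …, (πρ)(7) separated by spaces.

For each element, apply ρ then π: 0 → 4 → 7; 1 → 5 → 5; 2 → 3 → 3; 3 → 6 → 6; 4 → 7 → 2; 5 → 1 → 0; 6 → 0 → 1; 7 → 2 → 4.
So πρ in one-line form is 7 5 3 6 2 0 1 4.

7 5 3 6 2 0 1 4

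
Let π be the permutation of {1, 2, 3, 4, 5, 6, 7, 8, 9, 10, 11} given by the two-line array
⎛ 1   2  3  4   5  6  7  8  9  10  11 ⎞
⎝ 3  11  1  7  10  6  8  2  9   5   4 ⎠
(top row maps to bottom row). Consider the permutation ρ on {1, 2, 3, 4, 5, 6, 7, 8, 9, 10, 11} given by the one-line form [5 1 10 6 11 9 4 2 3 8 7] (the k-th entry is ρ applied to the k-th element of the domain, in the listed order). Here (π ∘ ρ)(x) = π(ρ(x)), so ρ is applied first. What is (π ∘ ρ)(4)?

(π ∘ ρ)(4) = π(ρ(4)). ρ(4) = 6, then π(6) = 6. So (π ∘ ρ)(4) = 6.

6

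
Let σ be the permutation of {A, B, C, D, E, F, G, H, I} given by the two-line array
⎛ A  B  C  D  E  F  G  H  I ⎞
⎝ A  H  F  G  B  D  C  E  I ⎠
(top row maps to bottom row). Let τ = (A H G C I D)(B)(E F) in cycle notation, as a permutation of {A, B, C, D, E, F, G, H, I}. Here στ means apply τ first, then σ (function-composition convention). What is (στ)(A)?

(στ)(A) = σ(τ(A)). τ(A) = H, then σ(H) = E. So (στ)(A) = E.

E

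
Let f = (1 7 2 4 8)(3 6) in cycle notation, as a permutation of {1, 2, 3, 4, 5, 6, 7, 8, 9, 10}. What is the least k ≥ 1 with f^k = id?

The disjoint cycles have lengths 5, 2, 1, 1, 1.
The order is lcm(5, 2) = 10.

10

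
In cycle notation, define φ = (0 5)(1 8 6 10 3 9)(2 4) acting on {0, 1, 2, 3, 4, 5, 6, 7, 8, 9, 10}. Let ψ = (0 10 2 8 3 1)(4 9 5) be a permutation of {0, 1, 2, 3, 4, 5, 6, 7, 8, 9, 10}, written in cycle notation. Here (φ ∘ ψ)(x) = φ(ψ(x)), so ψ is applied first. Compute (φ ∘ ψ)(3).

ψ(3) = 1, then φ(1) = 8; composing gives (φ ∘ ψ)(3) = 8.

8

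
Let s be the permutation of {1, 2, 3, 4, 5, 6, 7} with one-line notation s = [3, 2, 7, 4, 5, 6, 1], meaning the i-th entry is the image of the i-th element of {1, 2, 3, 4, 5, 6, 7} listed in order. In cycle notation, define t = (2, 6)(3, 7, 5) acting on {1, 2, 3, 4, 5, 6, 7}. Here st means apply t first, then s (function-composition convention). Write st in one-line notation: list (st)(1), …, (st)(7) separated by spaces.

3 6 1 4 7 2 5

(st)(x) = s(t(x)). Computing each image: s(t(1)) = s(1) = 3, s(t(2)) = s(6) = 6, s(t(3)) = s(7) = 1, s(t(4)) = s(4) = 4, s(t(5)) = s(3) = 7, s(t(6)) = s(2) = 2, s(t(7)) = s(5) = 5.
Hence st = [3 6 1 4 7 2 5].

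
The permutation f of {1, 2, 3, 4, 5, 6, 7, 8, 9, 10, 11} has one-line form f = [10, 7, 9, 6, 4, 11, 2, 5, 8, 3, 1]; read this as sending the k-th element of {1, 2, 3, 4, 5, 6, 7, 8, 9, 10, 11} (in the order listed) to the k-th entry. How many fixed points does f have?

No element satisfies f(x) = x, so there are 0 fixed points.

0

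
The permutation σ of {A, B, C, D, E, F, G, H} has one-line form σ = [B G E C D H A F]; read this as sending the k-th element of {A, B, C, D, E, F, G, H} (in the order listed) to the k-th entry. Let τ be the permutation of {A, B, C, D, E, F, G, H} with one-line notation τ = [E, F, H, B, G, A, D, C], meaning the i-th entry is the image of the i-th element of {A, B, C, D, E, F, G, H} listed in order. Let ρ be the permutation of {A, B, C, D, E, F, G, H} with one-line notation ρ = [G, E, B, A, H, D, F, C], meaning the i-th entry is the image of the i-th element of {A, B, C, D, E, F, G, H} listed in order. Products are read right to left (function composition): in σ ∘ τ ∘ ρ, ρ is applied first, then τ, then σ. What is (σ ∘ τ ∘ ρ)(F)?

Chase F: ρ(F) = D; τ(D) = B; σ(B) = G. Hence (σ ∘ τ ∘ ρ)(F) = G.

G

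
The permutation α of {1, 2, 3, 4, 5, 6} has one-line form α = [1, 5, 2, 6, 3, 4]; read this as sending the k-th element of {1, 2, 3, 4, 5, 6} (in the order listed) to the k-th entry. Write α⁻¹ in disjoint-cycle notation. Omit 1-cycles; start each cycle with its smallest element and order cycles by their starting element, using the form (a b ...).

(2 3 5)(4 6)

The cycle decomposition of α is (2 5 3)(4 6).
Reversing each cycle (and rotating so the smallest element leads) gives α⁻¹ = (2 3 5)(4 6).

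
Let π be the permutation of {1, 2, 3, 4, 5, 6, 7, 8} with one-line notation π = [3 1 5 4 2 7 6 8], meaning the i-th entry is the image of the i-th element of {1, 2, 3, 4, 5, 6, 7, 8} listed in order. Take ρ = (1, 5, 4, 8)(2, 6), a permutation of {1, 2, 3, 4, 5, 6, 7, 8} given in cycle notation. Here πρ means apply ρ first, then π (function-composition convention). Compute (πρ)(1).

2

ρ(1) = 5, then π(5) = 2; composing gives (πρ)(1) = 2.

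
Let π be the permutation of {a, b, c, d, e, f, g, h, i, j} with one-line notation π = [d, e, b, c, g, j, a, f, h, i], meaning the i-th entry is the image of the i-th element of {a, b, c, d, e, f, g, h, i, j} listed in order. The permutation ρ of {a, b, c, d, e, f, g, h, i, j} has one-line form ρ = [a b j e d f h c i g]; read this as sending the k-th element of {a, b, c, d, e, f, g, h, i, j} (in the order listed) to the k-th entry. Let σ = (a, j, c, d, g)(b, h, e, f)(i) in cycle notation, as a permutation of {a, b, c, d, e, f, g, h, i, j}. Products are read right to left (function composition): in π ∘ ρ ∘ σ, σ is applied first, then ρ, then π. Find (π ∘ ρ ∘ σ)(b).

Chase b: σ(b) = h; ρ(h) = c; π(c) = b. Hence (π ∘ ρ ∘ σ)(b) = b.

b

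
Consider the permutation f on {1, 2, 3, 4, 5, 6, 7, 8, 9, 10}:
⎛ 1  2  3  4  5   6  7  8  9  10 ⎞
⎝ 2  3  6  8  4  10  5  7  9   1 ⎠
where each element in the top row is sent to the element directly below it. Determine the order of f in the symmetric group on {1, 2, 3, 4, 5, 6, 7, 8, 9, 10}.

20

Writing f as disjoint cycles, the cycle lengths are 5, 4, 1.
Since disjoint cycles commute, ord(f) = lcm(5, 4) = 20.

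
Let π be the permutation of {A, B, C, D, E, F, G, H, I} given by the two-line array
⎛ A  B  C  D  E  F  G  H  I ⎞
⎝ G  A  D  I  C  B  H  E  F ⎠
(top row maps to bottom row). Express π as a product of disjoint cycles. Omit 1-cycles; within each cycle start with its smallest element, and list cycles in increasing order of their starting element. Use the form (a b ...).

(A G H E C D I F B)

Iterating π from A gives A → G → H → E → C → D → I → F → B → A; that is the 9-cycle (A G H E C D I F B).
Repeating from the next unused element and collecting all non-trivial cycles gives (A G H E C D I F B).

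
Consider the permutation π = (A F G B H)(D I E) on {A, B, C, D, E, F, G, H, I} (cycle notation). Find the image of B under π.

Within (A F G B H), B ↦ H.

H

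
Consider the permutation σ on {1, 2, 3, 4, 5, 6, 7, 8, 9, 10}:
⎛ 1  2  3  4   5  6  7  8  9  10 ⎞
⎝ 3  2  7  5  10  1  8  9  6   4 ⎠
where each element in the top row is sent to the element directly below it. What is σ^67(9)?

6

Tracing 9 → 6 → … returns to 9 after 6 steps, so 9 lies in a 6-cycle (1 3 7 8 9 6).
Powers repeat with period 6 on this cycle, and 67 mod 6 = 1, so σ^67(9) = σ^1(9).
Advancing 1 step from 9: 9 → 6.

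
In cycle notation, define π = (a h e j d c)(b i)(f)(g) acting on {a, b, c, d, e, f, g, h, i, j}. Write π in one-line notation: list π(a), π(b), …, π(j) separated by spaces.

Each element maps to the next entry in its cycle (wrapping to the front): a↦h, b↦i, c↦a, d↦c, e↦j, f↦f, g↦g, h↦e, i↦b, j↦d.
So the one-line form is h i a c j f g e b d.

h i a c j f g e b d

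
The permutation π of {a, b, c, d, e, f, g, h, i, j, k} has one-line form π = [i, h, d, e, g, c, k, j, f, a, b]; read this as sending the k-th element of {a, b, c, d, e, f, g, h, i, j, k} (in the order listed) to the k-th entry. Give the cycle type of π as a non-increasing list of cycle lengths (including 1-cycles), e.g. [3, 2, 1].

[11]

The disjoint cycles are (a i f c d e g k b h j), with lengths 11 in non-increasing order.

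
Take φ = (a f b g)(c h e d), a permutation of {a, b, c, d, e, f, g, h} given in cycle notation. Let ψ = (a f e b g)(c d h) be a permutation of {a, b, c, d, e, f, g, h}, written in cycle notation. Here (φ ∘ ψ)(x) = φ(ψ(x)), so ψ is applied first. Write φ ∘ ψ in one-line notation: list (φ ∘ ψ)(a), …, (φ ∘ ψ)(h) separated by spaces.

(φ ∘ ψ)(x) = φ(ψ(x)). Computing each image: φ(ψ(a)) = φ(f) = b, φ(ψ(b)) = φ(g) = a, φ(ψ(c)) = φ(d) = c, φ(ψ(d)) = φ(h) = e, φ(ψ(e)) = φ(b) = g, φ(ψ(f)) = φ(e) = d, φ(ψ(g)) = φ(a) = f, φ(ψ(h)) = φ(c) = h.
Hence φ ∘ ψ = [b a c e g d f h].

b a c e g d f h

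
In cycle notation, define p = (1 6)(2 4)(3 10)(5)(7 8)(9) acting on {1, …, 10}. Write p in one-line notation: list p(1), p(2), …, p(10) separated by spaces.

Reading each image from the cycles: 1→6, 2→4, 3→10, 4→2, 5→5, 6→1, 7→8, 8→7, 9→9, 10→3.
So the one-line form is 6 4 10 2 5 1 8 7 9 3.

6 4 10 2 5 1 8 7 9 3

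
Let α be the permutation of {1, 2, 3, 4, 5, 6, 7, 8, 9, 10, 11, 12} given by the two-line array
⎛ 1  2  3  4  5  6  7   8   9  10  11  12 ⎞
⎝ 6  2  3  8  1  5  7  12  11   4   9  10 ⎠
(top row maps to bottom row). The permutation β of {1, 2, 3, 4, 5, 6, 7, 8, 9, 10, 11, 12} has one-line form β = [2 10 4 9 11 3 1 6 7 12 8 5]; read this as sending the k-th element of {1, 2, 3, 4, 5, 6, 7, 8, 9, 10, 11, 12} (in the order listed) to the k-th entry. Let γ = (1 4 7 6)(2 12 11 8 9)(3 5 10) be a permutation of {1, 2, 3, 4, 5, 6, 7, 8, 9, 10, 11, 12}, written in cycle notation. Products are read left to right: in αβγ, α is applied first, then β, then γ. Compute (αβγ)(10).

2

Apply the permutations in order: α(10) = 4, then β(4) = 9, then γ(9) = 2. So (αβγ)(10) = 2.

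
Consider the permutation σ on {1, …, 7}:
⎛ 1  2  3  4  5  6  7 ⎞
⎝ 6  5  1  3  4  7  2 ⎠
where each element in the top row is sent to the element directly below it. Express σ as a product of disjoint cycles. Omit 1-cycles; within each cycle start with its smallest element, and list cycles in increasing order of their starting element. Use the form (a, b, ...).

(1, 6, 7, 2, 5, 4, 3)

From 1: 1 → 6 → 7 → 2 → 5 → 4 → 3 → 1, closing the cycle (1, 6, 7, 2, 5, 4, 3).
Continuing from each remaining unvisited element yields (1, 6, 7, 2, 5, 4, 3).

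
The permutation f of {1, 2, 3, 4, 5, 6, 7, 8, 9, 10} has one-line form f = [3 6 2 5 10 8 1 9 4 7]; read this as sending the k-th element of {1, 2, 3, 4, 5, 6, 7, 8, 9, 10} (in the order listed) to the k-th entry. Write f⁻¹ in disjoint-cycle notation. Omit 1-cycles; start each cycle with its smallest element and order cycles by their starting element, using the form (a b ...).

(1 7 10 5 4 9 8 6 2 3)

First write f in disjoint cycles: (1 3 2 6 8 9 4 5 10 7).
Reversing each cycle (and rotating so the smallest element leads) gives f⁻¹ = (1 7 10 5 4 9 8 6 2 3).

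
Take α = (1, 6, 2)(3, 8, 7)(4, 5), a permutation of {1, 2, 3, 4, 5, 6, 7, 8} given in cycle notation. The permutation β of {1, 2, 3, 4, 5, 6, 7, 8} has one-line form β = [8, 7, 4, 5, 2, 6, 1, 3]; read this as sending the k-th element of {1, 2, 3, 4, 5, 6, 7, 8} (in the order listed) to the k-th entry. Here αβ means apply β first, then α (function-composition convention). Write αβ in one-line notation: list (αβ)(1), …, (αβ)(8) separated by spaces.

7 3 5 4 1 2 6 8

(αβ)(x) = α(β(x)). Computing each image: α(β(1)) = α(8) = 7, α(β(2)) = α(7) = 3, α(β(3)) = α(4) = 5, α(β(4)) = α(5) = 4, α(β(5)) = α(2) = 1, α(β(6)) = α(6) = 2, α(β(7)) = α(1) = 6, α(β(8)) = α(3) = 8.
Hence αβ = [7 3 5 4 1 2 6 8].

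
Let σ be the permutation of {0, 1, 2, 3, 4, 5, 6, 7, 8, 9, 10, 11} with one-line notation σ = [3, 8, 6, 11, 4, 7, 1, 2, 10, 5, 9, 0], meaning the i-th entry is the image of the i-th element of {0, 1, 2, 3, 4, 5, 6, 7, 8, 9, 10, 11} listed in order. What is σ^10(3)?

Tracing 3 → 11 → … returns to 3 after 3 steps, so 3 lies in a 3-cycle (0 3 11).
Since the cycle has length 3, σ^10 acts on it the same as σ^1 (10 mod 3 = 1).
Stepping 1 place around the cycle: 3 → 11.

11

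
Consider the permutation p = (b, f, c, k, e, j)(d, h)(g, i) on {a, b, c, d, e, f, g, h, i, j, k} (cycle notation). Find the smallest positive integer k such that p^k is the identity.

6

The disjoint cycles have lengths 6, 2, 2, 1.
Since disjoint cycles commute, ord(p) = lcm(6, 2, 2) = 6.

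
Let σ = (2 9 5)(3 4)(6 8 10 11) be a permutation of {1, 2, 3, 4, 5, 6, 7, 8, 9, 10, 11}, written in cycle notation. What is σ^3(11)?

10

11 lies in the 4-cycle (6 8 10 11).
Stepping 3 places around the cycle: 11 → 6 → 8 → 10.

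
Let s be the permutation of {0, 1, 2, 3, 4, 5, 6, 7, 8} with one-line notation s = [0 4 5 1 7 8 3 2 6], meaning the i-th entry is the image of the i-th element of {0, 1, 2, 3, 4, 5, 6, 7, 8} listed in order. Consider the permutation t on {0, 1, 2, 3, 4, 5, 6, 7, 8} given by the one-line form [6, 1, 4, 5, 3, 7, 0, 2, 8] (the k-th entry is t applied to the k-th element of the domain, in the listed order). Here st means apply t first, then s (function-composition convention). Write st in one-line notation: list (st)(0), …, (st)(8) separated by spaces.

(st)(x) = s(t(x)). Computing each image: s(t(0)) = s(6) = 3, s(t(1)) = s(1) = 4, s(t(2)) = s(4) = 7, s(t(3)) = s(5) = 8, s(t(4)) = s(3) = 1, s(t(5)) = s(7) = 2, s(t(6)) = s(0) = 0, s(t(7)) = s(2) = 5, s(t(8)) = s(8) = 6.
Hence st = [3 4 7 8 1 2 0 5 6].

3 4 7 8 1 2 0 5 6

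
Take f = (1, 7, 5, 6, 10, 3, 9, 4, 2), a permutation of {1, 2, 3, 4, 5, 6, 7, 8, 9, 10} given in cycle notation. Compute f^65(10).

10 lies in the 9-cycle (1, 7, 5, 6, 10, 3, 9, 4, 2).
On a 9-cycle, f^9 is the identity, so f^65 = f^2 there (65 ≡ 2 mod 9).
Advancing 2 steps from 10: 10 → 3 → 9.

9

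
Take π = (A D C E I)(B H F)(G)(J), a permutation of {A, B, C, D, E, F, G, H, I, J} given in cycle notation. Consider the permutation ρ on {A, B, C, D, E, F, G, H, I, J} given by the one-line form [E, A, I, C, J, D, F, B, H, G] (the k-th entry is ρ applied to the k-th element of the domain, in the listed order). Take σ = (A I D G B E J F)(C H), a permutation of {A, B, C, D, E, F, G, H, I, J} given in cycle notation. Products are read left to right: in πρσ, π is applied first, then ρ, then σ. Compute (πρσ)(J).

Chase J: π(J) = J; ρ(J) = G; σ(G) = B. Hence (πρσ)(J) = B.

B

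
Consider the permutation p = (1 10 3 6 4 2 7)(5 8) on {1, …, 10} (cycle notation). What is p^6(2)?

2 lies in the 7-cycle (1 10 3 6 4 2 7).
Advancing 6 steps from 2: 2 → 7 → 1 → 10 → 3 → 6 → 4.

4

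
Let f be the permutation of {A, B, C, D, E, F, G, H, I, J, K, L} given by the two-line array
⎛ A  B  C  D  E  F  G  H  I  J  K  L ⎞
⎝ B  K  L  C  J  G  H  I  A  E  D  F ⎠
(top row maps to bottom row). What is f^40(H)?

H

Tracing H → I → … returns to H after 10 steps, so H lies in a 10-cycle (A B K D C L F G H I).
On a 10-cycle, f^10 is the identity, so f^40 = f^0 there (40 ≡ 0 mod 10).
So f^40(H) = H.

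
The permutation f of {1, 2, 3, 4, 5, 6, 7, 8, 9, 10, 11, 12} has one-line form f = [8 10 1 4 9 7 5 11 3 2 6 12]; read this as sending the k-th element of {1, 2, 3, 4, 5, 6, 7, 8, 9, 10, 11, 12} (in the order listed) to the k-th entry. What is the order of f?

Writing f as disjoint cycles, the cycle lengths are 8, 2, 1, 1.
Since disjoint cycles commute, ord(f) = lcm(8, 2) = 8.

8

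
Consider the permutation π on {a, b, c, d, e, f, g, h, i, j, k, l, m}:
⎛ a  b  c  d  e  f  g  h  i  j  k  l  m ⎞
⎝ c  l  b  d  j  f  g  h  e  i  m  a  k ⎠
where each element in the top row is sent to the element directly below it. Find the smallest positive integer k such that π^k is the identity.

12

Writing π as disjoint cycles, the cycle lengths are 4, 3, 2, 1, 1, 1, 1.
The order is lcm(4, 3, 2) = 12.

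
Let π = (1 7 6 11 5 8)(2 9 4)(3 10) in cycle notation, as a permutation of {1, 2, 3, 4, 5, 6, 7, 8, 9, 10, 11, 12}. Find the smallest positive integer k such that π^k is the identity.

The disjoint cycles have lengths 6, 3, 2, 1.
The order of π is the least common multiple of its cycle lengths: lcm(6, 3, 2) = 6.

6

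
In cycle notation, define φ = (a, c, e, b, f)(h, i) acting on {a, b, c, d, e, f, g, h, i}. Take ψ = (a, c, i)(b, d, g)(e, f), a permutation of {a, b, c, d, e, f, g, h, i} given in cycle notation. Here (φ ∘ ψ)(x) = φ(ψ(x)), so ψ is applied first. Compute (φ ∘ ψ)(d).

g

First apply ψ: ψ(d) = g, then φ(g) = g. Thus (φ ∘ ψ)(d) = g.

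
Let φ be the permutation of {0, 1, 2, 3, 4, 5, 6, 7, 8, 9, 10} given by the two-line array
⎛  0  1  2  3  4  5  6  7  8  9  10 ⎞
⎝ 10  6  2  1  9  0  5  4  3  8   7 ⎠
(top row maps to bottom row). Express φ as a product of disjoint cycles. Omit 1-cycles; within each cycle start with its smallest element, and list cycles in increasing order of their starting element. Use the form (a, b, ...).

Iterating φ from 0 gives 0 → 10 → 7 → 4 → 9 → 8 → 3 → 1 → 6 → 5 → 0; that is the 10-cycle (0, 10, 7, 4, 9, 8, 3, 1, 6, 5).
Repeating from the next unused element and collecting all non-trivial cycles gives (0, 10, 7, 4, 9, 8, 3, 1, 6, 5).

(0, 10, 7, 4, 9, 8, 3, 1, 6, 5)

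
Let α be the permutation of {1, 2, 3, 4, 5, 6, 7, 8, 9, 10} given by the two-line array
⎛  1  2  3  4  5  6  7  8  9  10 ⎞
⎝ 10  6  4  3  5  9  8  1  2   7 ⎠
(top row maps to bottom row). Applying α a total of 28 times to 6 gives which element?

Tracing 6 → 9 → … returns to 6 after 3 steps, so 6 lies in a 3-cycle (2, 6, 9).
Since the cycle has length 3, α^28 acts on it the same as α^1 (28 mod 3 = 1).
Advancing 1 step from 6: 6 → 9.

9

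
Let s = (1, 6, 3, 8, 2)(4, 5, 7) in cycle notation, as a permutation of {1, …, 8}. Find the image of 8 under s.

2

Within (1, 6, 3, 8, 2), 8 ↦ 2.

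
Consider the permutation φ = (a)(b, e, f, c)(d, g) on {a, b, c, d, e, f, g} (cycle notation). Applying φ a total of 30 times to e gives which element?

c

e lies in the 4-cycle (b, e, f, c).
On a 4-cycle, φ^4 is the identity, so φ^30 = φ^2 there (30 ≡ 2 mod 4).
Stepping 2 places around the cycle: e → f → c.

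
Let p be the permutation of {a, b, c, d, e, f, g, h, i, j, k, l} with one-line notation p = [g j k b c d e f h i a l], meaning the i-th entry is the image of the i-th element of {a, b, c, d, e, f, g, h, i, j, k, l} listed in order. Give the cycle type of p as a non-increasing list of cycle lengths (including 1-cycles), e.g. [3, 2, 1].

[6, 5, 1]

The disjoint cycles are (a g e c k)(b j i h f d)(l), with lengths 6, 5, 1 in non-increasing order.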